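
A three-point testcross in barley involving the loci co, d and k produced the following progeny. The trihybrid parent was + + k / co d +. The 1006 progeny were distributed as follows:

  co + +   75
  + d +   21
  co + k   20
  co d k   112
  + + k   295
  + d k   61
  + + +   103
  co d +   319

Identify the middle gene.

co

The two rarest classes, co + k and + d +, are the double crossovers. Comparing them with the parentals, only the co allele has switched, so co is the middle locus and the order is d – co – k.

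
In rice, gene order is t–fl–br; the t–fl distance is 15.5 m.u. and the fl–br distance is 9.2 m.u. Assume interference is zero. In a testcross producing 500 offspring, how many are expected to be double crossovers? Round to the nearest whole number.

Map distances give recombination frequencies of 0.155 and 0.092 for the two intervals.
With no interference, expected double-crossover frequency = 0.155 × 0.092 = 0.01426.
Expected number = 0.01426 × 500 = 7.13 ≈ 7.

7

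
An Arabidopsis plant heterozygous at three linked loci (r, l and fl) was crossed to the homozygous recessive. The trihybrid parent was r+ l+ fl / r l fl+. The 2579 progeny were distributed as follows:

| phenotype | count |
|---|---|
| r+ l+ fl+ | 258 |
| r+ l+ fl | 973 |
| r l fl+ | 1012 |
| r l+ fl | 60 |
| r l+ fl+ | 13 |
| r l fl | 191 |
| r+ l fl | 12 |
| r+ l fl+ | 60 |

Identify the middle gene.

The two rarest classes, r+ l fl and r l+ fl+, are the double crossovers. Comparing them with the parentals, only the l allele has switched, so l is the middle locus and the order is r – l – fl.

l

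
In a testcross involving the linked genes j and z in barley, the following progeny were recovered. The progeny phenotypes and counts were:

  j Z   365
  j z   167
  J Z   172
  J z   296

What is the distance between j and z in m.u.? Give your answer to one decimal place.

The two most frequent classes, J z (296) and j Z (365), are the parental types, so the F1 was J z / j Z.
The recombinant classes are J Z and j z: 172 + 167 = 339.
Recombination frequency = 339/1000 = 0.3390 ≈ 33.9%, i.e. 33.9 m.u.

33.9 m.u.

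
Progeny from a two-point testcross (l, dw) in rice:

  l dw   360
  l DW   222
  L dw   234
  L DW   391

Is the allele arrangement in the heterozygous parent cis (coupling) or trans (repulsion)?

The two most frequent classes are L DW (391) and l dw (360); these are the parental (non-recombinant) types.
So the F1 carried L DW on one chromosome and l dw on the other — the recessive alleles are on the same chromosome (cis / coupling).

cis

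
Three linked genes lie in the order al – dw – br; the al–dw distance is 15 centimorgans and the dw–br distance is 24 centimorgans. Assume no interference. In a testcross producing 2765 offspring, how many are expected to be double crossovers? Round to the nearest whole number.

Map distances give recombination frequencies of 0.150 and 0.240 for the two intervals.
With no interference, expected double-crossover frequency = 0.150 × 0.240 = 0.03600.
Expected number = 0.03600 × 2765 = 99.54 ≈ 100.

100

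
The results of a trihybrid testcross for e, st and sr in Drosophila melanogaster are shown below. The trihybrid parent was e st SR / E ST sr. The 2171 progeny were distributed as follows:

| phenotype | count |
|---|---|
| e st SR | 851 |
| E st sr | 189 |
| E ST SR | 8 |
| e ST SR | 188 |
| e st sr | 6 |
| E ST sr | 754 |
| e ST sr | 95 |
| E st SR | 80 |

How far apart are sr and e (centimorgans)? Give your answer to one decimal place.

8.7 centimorgans

The two rarest classes, e st sr and E ST SR, are the double crossovers. Comparing them with the parentals, only the sr allele has switched, so sr is the middle locus and the order is e – sr – st.
Crossovers in the e–sr interval produce the single-crossover classes E st SR and e ST sr (80 + 95 = 175) plus the double crossovers (14).
RF(e–sr) = (175 + 14) / 2171 = 189/2171 = 0.0871 → 8.7 centimorgans.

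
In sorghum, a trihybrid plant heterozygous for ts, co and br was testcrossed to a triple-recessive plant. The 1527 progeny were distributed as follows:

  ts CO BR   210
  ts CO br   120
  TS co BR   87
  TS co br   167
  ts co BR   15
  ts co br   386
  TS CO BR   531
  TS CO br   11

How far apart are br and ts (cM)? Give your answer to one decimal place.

26.4 cM

The two most frequent reciprocal classes, TS CO BR and ts co br, are the parental types, so the F1 was TS CO BR / ts co br.
The two rarest classes, TS CO br and ts co BR, are the double crossovers. Comparing them with the parentals, only the br allele has switched, so br is the middle locus and the order is ts – br – co.
Crossovers in the ts–br interval produce the single-crossover classes ts CO BR and TS co br (210 + 167 = 377) plus the double crossovers (26).
RF(ts–br) = (377 + 26) / 1527 = 403/1527 = 0.2639 → 26.4 cM.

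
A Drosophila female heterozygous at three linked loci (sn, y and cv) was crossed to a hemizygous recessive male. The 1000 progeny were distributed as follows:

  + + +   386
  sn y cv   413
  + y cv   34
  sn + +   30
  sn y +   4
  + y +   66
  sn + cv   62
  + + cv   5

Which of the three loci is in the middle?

cv

The two most frequent reciprocal classes, sn y cv and + + +, are the parental types, so the F1 was sn y cv / + + +.
The two rarest classes, sn y + and + + cv, are the double crossovers. Comparing them with the parentals, only the cv allele has switched, so cv is the middle locus and the order is sn – cv – y.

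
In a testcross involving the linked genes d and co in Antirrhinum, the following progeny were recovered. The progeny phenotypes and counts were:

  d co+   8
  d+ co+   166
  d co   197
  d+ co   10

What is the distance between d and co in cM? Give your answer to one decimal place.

4.7 cM

The two most frequent classes, d+ co+ (166) and d co (197), are the parental types, so the F1 was d+ co+ / d co.
The recombinant classes are d+ co and d co+: 10 + 8 = 18.
Recombination frequency = 18/381 = 0.0472 ≈ 4.7%, i.e. 4.7 cM.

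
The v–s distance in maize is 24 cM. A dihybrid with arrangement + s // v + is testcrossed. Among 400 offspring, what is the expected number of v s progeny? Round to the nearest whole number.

48

A map distance of 24 cM corresponds to a recombination frequency of 0.240.
The F1 is + s / v +, so v s is a recombinant gamete class with expected frequency r/2 = 0.240/2 = 0.1200.
Expected number = 0.1200 × 400 = 48.00 ≈ 48.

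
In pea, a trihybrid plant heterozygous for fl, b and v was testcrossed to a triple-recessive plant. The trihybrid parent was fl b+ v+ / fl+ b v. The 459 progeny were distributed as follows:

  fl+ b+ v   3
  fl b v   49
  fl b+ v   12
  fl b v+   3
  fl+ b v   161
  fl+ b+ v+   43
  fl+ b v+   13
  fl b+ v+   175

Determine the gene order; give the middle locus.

The two rarest classes, fl b v+ and fl+ b+ v, are the double crossovers. Comparing them with the parentals, only the b allele has switched, so b is the middle locus and the order is v – b – fl.

b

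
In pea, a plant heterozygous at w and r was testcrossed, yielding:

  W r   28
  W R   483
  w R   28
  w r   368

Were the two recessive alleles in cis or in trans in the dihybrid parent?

cis

The two most frequent classes are W R (483) and w r (368); these are the parental (non-recombinant) types.
So the F1 carried W R on one chromosome and w r on the other — the recessive alleles are on the same chromosome (cis / coupling).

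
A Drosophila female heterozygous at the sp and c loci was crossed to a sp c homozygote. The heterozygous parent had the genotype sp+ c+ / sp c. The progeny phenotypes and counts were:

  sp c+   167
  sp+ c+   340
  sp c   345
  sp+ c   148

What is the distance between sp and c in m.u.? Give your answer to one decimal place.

31.5 m.u.

The recombinant classes are sp+ c and sp c+: 148 + 167 = 315.
Recombination frequency = 315/1000 = 0.3150 ≈ 31.5%, i.e. 31.5 m.u.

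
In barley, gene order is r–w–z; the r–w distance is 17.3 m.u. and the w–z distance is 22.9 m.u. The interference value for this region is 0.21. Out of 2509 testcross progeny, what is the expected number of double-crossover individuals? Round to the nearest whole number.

79

Map distances give recombination frequencies of 0.173 and 0.229 for the two intervals.
With interference 0.21 (so coincidence = 0.79), expected double-crossover frequency = 0.173 × 0.229 × 0.79 = 0.03130.
Expected number = 0.03130 × 2509 = 78.53 ≈ 79.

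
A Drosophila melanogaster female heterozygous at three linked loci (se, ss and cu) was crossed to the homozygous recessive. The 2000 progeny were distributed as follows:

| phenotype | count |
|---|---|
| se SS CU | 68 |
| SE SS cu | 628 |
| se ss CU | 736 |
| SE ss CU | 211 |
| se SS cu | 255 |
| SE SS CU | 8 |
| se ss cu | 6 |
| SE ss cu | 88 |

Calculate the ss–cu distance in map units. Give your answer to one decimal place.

8.5 map units

The two most frequent reciprocal classes, SE SS cu and se ss CU, are the parental types, so the F1 was SE SS cu / se ss CU.
The two rarest classes, SE SS CU and se ss cu, are the double crossovers. Comparing them with the parentals, only the cu allele has switched, so cu is the middle locus and the order is se – cu – ss.
Crossovers in the cu–ss interval produce the single-crossover classes SE ss cu and se SS CU (88 + 68 = 156) plus the double crossovers (14).
RF(cu–ss) = (156 + 14) / 2000 = 170/2000 = 0.0850 → 8.5 map units.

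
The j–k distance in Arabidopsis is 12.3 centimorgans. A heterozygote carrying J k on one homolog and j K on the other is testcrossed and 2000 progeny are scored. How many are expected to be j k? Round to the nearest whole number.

A map distance of 12.3 centimorgans corresponds to a recombination frequency of 0.123.
The F1 is J k / j K, so j k is a recombinant gamete class with expected frequency r/2 = 0.123/2 = 0.0615.
Expected number = 0.0615 × 2000 = 123.00 ≈ 123.

123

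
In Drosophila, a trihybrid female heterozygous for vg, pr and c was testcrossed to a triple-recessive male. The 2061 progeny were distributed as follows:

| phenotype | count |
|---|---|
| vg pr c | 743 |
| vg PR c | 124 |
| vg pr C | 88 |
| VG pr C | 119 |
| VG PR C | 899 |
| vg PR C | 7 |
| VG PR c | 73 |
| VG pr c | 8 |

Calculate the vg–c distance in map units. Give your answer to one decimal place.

8.5 map units

The two most frequent reciprocal classes, vg pr c and VG PR C, are the parental types, so the F1 was vg pr c / VG PR C.
The two rarest classes, VG pr c and vg PR C, are the double crossovers. Comparing them with the parentals, only the vg allele has switched, so vg is the middle locus and the order is pr – vg – c.
Crossovers in the vg–c interval produce the single-crossover classes vg pr C and VG PR c (88 + 73 = 161) plus the double crossovers (15).
RF(vg–c) = (161 + 15) / 2061 = 176/2061 = 0.0854 → 8.5 map units.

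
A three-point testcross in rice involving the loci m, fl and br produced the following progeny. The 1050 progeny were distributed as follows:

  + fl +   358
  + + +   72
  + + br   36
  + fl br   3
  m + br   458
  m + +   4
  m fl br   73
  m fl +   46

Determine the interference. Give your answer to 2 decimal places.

0.46

The two most frequent reciprocal classes, + fl + and m + br, are the parental types, so the F1 was + fl + / m + br.
The two rarest classes, + fl br and m + +, are the double crossovers. Comparing them with the parentals, only the br allele has switched, so br is the middle locus and the order is fl – br – m.
fl–br: (145 + 7)/1050 = 0.1448; br–m: (82 + 7)/1050 = 0.0848.
Expected DCO frequency = 0.1448 × 0.0848 ≈ 0.01228; observed = 7/1050 ≈ 0.00667.
Coefficient of coincidence = 0.00667/0.01228 ≈ 0.54; interference = 1 − 0.54 = 0.46.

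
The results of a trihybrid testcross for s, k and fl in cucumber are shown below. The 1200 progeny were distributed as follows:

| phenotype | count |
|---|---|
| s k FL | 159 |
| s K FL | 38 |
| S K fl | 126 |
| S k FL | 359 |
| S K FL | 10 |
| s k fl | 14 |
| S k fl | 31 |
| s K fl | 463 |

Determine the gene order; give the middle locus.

The two most frequent reciprocal classes, s K fl and S k FL, are the parental types, so the F1 was s K fl / S k FL.
The two rarest classes, s k fl and S K FL, are the double crossovers. Comparing them with the parentals, only the k allele has switched, so k is the middle locus and the order is fl – k – s.

k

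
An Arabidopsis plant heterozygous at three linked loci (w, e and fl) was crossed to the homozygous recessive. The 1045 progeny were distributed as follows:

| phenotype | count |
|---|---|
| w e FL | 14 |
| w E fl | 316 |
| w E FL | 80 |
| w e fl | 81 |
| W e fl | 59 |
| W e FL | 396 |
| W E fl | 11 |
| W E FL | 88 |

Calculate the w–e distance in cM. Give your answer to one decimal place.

18.6 cM

The two most frequent reciprocal classes, W e FL and w E fl, are the parental types, so the F1 was W e FL / w E fl.
The two rarest classes, w e FL and W E fl, are the double crossovers. Comparing them with the parentals, only the w allele has switched, so w is the middle locus and the order is e – w – fl.
Crossovers in the e–w interval produce the single-crossover classes W E FL and w e fl (88 + 81 = 169) plus the double crossovers (25).
RF(e–w) = (169 + 25) / 1045 = 194/1045 = 0.1856 → 18.6 cM.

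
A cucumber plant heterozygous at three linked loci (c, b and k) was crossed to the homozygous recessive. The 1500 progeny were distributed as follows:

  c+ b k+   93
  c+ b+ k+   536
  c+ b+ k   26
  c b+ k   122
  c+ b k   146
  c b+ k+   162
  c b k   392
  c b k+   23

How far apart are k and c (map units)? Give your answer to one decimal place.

23.8 map units

The two most frequent reciprocal classes, c b k and c+ b+ k+, are the parental types, so the F1 was c b k / c+ b+ k+.
The two rarest classes, c b k+ and c+ b+ k, are the double crossovers. Comparing them with the parentals, only the k allele has switched, so k is the middle locus and the order is b – k – c.
Crossovers in the k–c interval produce the single-crossover classes c+ b k and c b+ k+ (146 + 162 = 308) plus the double crossovers (49).
RF(k–c) = (308 + 49) / 1500 = 357/1500 = 0.2380 → 23.8 map units.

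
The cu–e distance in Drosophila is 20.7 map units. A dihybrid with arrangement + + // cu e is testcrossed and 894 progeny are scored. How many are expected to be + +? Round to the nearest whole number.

354

A map distance of 20.7 map units corresponds to a recombination frequency of 0.207.
The F1 is + + / cu e, so + + is a parental gamete class with expected frequency (1 − r)/2 = 0.793/2 = 0.3965.
Expected number = 0.3965 × 894 = 354.47 ≈ 354.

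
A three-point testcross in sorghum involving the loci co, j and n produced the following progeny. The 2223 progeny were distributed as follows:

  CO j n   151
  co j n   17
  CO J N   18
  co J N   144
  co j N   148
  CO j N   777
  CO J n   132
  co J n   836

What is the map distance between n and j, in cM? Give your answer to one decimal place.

14.8 cM

The two most frequent reciprocal classes, co J n and CO j N, are the parental types, so the F1 was co J n / CO j N.
The two rarest classes, co j n and CO J N, are the double crossovers. Comparing them with the parentals, only the j allele has switched, so j is the middle locus and the order is n – j – co.
Crossovers in the n–j interval produce the single-crossover classes co J N and CO j n (144 + 151 = 295) plus the double crossovers (35).
RF(n–j) = (295 + 35) / 2223 = 330/2223 = 0.1484 → 14.8 cM.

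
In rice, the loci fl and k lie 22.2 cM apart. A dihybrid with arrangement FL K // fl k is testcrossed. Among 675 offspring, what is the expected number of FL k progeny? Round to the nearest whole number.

75

A map distance of 22.2 cM corresponds to a recombination frequency of 0.222.
The F1 is FL K / fl k, so FL k is a recombinant gamete class with expected frequency r/2 = 0.222/2 = 0.1110.
Expected number = 0.1110 × 675 = 74.92 ≈ 75.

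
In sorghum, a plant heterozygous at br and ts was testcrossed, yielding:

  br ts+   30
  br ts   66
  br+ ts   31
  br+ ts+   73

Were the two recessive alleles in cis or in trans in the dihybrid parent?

cis

The two most frequent classes are br+ ts+ (73) and br ts (66); these are the parental (non-recombinant) types.
So the F1 carried br+ ts+ on one chromosome and br ts on the other — the recessive alleles are on the same chromosome (cis / coupling).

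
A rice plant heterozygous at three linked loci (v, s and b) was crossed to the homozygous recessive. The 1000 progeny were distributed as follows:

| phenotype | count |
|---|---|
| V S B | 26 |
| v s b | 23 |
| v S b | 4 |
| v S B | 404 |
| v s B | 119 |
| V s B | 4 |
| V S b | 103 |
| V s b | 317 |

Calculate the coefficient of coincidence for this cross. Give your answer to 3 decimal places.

0.610

The two most frequent reciprocal classes, V s b and v S B, are the parental types, so the F1 was V s b / v S B.
The two rarest classes, V s B and v S b, are the double crossovers. Comparing them with the parentals, only the b allele has switched, so b is the middle locus and the order is v – b – s.
v–b: (49 + 8)/1000 = 0.0570; b–s: (222 + 8)/1000 = 0.2300.
Expected DCO frequency = 0.0570 × 0.2300 ≈ 0.01311; observed = 8/1000 ≈ 0.00800.
Coefficient of coincidence = 0.00800/0.01311 ≈ 0.610.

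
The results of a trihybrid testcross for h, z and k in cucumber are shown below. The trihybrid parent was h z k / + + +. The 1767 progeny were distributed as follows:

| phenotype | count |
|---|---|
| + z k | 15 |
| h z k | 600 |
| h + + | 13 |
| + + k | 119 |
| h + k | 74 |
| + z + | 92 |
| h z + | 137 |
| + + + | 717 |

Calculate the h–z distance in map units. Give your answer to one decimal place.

The two rarest classes, + z k and h + +, are the double crossovers. Comparing them with the parentals, only the h allele has switched, so h is the middle locus and the order is k – h – z.
Crossovers in the h–z interval produce the single-crossover classes h + k and + z + (74 + 92 = 166) plus the double crossovers (28).
RF(h–z) = (166 + 28) / 1767 = 194/1767 = 0.1098 → 11.0 map units.

11.0 map units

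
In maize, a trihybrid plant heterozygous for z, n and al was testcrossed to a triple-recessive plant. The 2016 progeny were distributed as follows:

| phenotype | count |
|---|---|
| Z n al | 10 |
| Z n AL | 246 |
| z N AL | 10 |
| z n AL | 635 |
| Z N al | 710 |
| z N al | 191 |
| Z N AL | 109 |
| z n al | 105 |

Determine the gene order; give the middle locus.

The two most frequent reciprocal classes, z n AL and Z N al, are the parental types, so the F1 was z n AL / Z N al.
The two rarest classes, z N AL and Z n al, are the double crossovers. Comparing them with the parentals, only the n allele has switched, so n is the middle locus and the order is al – n – z.

n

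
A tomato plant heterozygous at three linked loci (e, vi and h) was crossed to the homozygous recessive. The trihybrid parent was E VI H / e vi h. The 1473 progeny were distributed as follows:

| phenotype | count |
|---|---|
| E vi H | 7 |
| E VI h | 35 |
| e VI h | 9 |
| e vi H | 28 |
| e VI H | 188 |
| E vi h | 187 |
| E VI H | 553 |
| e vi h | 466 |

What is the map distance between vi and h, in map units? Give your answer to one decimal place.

5.4 map units

The two rarest classes, E vi H and e VI h, are the double crossovers. Comparing them with the parentals, only the vi allele has switched, so vi is the middle locus and the order is h – vi – e.
Crossovers in the h–vi interval produce the single-crossover classes E VI h and e vi H (35 + 28 = 63) plus the double crossovers (16).
RF(h–vi) = (63 + 16) / 1473 = 79/1473 = 0.0536 → 5.4 map units.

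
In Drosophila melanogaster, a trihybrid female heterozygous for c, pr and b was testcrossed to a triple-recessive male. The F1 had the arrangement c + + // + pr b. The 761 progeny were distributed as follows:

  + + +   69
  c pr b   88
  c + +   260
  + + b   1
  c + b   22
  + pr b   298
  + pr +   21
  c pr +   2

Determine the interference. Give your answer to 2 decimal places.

0.69

The two rarest classes, c pr + and + + b, are the double crossovers. Comparing them with the parentals, only the pr allele has switched, so pr is the middle locus and the order is c – pr – b.
c–pr: (157 + 3)/761 = 0.2102; pr–b: (43 + 3)/761 = 0.0604.
Expected DCO frequency = 0.2102 × 0.0604 ≈ 0.01270; observed = 3/761 ≈ 0.00394.
Coefficient of coincidence = 0.00394/0.01270 ≈ 0.31; interference = 1 − 0.31 = 0.69.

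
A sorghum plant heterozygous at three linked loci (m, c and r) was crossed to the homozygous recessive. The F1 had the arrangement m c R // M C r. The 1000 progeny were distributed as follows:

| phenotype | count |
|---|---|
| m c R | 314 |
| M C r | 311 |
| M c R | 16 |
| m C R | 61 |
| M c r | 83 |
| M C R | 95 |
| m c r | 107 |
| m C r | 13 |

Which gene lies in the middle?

m

The two rarest classes, M c R and m C r, are the double crossovers. Comparing them with the parentals, only the m allele has switched, so m is the middle locus and the order is r – m – c.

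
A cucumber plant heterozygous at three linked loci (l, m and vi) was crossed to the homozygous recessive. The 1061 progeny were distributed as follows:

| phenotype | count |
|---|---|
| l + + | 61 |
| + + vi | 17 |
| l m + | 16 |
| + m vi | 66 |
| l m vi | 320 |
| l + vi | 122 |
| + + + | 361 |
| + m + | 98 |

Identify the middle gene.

vi

The two most frequent reciprocal classes, + + + and l m vi, are the parental types, so the F1 was + + + / l m vi.
The two rarest classes, + + vi and l m +, are the double crossovers. Comparing them with the parentals, only the vi allele has switched, so vi is the middle locus and the order is l – vi – m.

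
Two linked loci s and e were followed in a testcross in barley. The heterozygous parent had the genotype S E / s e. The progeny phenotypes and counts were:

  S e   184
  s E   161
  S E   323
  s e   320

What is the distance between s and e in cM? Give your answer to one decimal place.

The recombinant classes are S e and s E: 184 + 161 = 345.
Recombination frequency = 345/988 = 0.3492 ≈ 34.9%, i.e. 34.9 cM.

34.9 cM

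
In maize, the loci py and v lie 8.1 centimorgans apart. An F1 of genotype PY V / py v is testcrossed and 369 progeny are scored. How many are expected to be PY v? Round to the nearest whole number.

A map distance of 8.1 centimorgans corresponds to a recombination frequency of 0.081.
The F1 is PY V / py v, so PY v is a recombinant gamete class with expected frequency r/2 = 0.081/2 = 0.0405.
Expected number = 0.0405 × 369 = 14.94 ≈ 15.

15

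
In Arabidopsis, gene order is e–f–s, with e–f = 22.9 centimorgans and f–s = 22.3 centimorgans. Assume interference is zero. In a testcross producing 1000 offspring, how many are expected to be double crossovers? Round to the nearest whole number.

Map distances give recombination frequencies of 0.229 and 0.223 for the two intervals.
With no interference, expected double-crossover frequency = 0.229 × 0.223 = 0.05107.
Expected number = 0.05107 × 1000 = 51.07 ≈ 51.

51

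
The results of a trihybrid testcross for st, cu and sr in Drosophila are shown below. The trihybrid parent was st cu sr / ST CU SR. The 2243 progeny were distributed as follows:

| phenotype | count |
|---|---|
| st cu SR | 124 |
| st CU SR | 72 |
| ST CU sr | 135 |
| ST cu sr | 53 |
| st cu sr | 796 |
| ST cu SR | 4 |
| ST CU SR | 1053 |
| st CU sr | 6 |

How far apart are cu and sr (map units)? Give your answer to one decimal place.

12.0 map units

The two rarest classes, st CU sr and ST cu SR, are the double crossovers. Comparing them with the parentals, only the cu allele has switched, so cu is the middle locus and the order is st – cu – sr.
Crossovers in the cu–sr interval produce the single-crossover classes st cu SR and ST CU sr (124 + 135 = 259) plus the double crossovers (10).
RF(cu–sr) = (259 + 10) / 2243 = 269/2243 = 0.1199 → 12.0 map units.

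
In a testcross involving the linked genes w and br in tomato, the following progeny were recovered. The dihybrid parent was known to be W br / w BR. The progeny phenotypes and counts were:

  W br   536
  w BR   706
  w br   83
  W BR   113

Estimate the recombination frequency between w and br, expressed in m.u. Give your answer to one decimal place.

The recombinant classes are W BR and w br: 113 + 83 = 196.
Recombination frequency = 196/1438 = 0.1363 ≈ 13.6%, i.e. 13.6 m.u.

13.6 m.u.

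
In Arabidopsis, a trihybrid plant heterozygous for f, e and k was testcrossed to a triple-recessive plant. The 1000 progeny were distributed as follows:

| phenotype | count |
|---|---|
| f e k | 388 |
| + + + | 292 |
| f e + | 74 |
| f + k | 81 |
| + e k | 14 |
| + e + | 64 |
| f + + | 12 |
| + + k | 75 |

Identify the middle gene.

f

The two most frequent reciprocal classes, + + + and f e k, are the parental types, so the F1 was + + + / f e k.
The two rarest classes, f + + and + e k, are the double crossovers. Comparing them with the parentals, only the f allele has switched, so f is the middle locus and the order is e – f – k.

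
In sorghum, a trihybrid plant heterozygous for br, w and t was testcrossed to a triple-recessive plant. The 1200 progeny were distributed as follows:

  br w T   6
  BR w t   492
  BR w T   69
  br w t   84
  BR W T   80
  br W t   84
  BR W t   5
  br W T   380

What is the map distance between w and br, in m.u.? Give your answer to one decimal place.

14.6 m.u.

The two most frequent reciprocal classes, BR w t and br W T, are the parental types, so the F1 was BR w t / br W T.
The two rarest classes, BR W t and br w T, are the double crossovers. Comparing them with the parentals, only the w allele has switched, so w is the middle locus and the order is br – w – t.
Crossovers in the br–w interval produce the single-crossover classes br w t and BR W T (84 + 80 = 164) plus the double crossovers (11).
RF(br–w) = (164 + 11) / 1200 = 175/1200 = 0.1458 → 14.6 m.u.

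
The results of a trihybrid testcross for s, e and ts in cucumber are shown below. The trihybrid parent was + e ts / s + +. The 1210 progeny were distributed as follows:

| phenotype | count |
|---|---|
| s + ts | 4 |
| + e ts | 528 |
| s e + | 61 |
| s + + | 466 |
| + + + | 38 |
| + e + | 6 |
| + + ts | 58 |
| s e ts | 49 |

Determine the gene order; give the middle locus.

ts

The two rarest classes, + e + and s + ts, are the double crossovers. Comparing them with the parentals, only the ts allele has switched, so ts is the middle locus and the order is e – ts – s.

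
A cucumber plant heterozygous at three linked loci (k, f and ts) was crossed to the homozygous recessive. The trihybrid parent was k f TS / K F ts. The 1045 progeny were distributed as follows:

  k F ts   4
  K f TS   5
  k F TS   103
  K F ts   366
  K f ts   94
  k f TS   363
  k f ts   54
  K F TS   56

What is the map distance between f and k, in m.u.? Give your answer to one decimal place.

19.7 m.u.

The two rarest classes, K f TS and k F ts, are the double crossovers. Comparing them with the parentals, only the k allele has switched, so k is the middle locus and the order is f – k – ts.
Crossovers in the f–k interval produce the single-crossover classes k F TS and K f ts (103 + 94 = 197) plus the double crossovers (9).
RF(f–k) = (197 + 9) / 1045 = 206/1045 = 0.1971 → 19.7 m.u.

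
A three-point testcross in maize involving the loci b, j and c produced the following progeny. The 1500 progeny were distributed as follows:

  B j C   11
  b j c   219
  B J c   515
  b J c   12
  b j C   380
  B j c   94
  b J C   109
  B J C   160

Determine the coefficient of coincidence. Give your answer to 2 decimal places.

The two most frequent reciprocal classes, B J c and b j C, are the parental types, so the F1 was B J c / b j C.
The two rarest classes, b J c and B j C, are the double crossovers. Comparing them with the parentals, only the b allele has switched, so b is the middle locus and the order is c – b – j.
c–b: (379 + 23)/1500 = 0.2680; b–j: (203 + 23)/1500 = 0.1507.
Expected DCO frequency = 0.2680 × 0.1507 ≈ 0.04039; observed = 23/1500 ≈ 0.01533.
Coefficient of coincidence = 0.01533/0.04039 ≈ 0.38.

0.38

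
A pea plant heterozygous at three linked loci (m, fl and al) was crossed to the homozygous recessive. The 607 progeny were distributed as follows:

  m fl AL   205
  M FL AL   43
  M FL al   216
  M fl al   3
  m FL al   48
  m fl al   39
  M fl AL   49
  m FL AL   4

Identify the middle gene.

The two most frequent reciprocal classes, m fl AL and M FL al, are the parental types, so the F1 was m fl AL / M FL al.
The two rarest classes, m FL AL and M fl al, are the double crossovers. Comparing them with the parentals, only the fl allele has switched, so fl is the middle locus and the order is al – fl – m.

fl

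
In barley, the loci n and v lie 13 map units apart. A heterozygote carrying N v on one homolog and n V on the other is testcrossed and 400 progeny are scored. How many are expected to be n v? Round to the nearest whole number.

A map distance of 13 map units corresponds to a recombination frequency of 0.130.
The F1 is N v / n V, so n v is a recombinant gamete class with expected frequency r/2 = 0.130/2 = 0.0650.
Expected number = 0.0650 × 400 = 26.00 ≈ 26.

26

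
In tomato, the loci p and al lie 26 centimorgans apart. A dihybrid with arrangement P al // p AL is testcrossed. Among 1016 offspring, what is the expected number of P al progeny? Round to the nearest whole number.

376

A map distance of 26 centimorgans corresponds to a recombination frequency of 0.260.
The F1 is P al / p AL, so P al is a parental gamete class with expected frequency (1 − r)/2 = 0.740/2 = 0.3700.
Expected number = 0.3700 × 1016 = 375.92 ≈ 376.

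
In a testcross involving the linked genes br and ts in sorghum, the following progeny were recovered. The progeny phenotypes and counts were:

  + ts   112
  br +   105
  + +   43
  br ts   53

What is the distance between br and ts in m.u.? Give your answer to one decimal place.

30.7 m.u.

The two most frequent classes, + ts (112) and br + (105), are the parental types, so the F1 was + ts / br +.
The recombinant classes are + + and br ts: 43 + 53 = 96.
Recombination frequency = 96/313 = 0.3067 ≈ 30.7%, i.e. 30.7 m.u.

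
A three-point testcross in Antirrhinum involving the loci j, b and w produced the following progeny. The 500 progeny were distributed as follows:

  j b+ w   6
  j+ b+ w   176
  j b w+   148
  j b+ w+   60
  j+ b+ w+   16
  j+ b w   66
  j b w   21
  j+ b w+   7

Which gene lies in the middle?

j

The two most frequent reciprocal classes, j+ b+ w and j b w+, are the parental types, so the F1 was j+ b+ w / j b w+.
The two rarest classes, j b+ w and j+ b w+, are the double crossovers. Comparing them with the parentals, only the j allele has switched, so j is the middle locus and the order is b – j – w.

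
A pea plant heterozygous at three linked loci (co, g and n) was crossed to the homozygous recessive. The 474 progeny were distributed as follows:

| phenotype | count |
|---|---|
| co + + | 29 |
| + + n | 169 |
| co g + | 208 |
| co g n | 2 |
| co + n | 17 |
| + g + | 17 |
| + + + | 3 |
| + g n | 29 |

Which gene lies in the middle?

n

The two most frequent reciprocal classes, + + n and co g +, are the parental types, so the F1 was + + n / co g +.
The two rarest classes, + + + and co g n, are the double crossovers. Comparing them with the parentals, only the n allele has switched, so n is the middle locus and the order is co – n – g.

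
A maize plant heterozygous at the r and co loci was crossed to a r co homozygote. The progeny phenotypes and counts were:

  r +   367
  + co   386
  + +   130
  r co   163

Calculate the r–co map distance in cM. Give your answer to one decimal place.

28.0 cM

The two most frequent classes, + co (386) and r + (367), are the parental types, so the F1 was + co / r +.
The recombinant classes are + + and r co: 130 + 163 = 293.
Recombination frequency = 293/1046 = 0.2801 ≈ 28.0%, i.e. 28.0 cM.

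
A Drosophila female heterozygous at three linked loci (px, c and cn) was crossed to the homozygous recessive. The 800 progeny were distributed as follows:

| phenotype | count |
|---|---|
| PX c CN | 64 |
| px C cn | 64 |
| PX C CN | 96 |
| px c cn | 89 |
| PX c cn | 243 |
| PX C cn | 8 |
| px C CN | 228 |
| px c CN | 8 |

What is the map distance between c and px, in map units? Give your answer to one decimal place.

The two most frequent reciprocal classes, PX c cn and px C CN, are the parental types, so the F1 was PX c cn / px C CN.
The two rarest classes, PX C cn and px c CN, are the double crossovers. Comparing them with the parentals, only the c allele has switched, so c is the middle locus and the order is cn – c – px.
Crossovers in the c–px interval produce the single-crossover classes px c cn and PX C CN (89 + 96 = 185) plus the double crossovers (16).
RF(c–px) = (185 + 16) / 800 = 201/800 = 0.2512 → 25.1 map units.

25.1 map units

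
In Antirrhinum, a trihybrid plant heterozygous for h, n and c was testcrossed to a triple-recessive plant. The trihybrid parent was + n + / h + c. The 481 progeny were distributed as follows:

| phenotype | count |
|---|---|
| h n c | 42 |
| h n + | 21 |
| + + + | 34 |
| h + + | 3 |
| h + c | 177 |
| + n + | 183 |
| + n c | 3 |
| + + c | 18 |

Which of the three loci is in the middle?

The two rarest classes, + n c and h + +, are the double crossovers. Comparing them with the parentals, only the c allele has switched, so c is the middle locus and the order is h – c – n.

c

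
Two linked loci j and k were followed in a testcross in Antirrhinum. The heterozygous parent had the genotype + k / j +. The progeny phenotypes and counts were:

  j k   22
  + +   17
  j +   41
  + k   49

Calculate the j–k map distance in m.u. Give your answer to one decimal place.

30.2 m.u.

The recombinant classes are + + and j k: 17 + 22 = 39.
Recombination frequency = 39/129 = 0.3023 ≈ 30.2%, i.e. 30.2 m.u.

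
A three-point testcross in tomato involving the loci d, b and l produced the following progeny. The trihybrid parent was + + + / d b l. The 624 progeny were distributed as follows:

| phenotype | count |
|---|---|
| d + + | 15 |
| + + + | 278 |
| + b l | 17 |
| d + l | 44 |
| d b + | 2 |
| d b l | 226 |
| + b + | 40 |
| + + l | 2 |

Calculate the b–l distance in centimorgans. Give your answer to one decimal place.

The two rarest classes, + + l and d b +, are the double crossovers. Comparing them with the parentals, only the l allele has switched, so l is the middle locus and the order is d – l – b.
Crossovers in the l–b interval produce the single-crossover classes + b + and d + l (40 + 44 = 84) plus the double crossovers (4).
RF(l–b) = (84 + 4) / 624 = 88/624 = 0.1410 → 14.1 centimorgans.

14.1 centimorgans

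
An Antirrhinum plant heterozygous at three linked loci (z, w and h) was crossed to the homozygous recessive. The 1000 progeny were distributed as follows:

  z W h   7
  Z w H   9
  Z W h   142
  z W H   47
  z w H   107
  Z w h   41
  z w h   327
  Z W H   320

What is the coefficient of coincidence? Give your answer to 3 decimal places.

The two most frequent reciprocal classes, z w h and Z W H, are the parental types, so the F1 was z w h / Z W H.
The two rarest classes, z W h and Z w H, are the double crossovers. Comparing them with the parentals, only the w allele has switched, so w is the middle locus and the order is z – w – h.
z–w: (88 + 16)/1000 = 0.1040; w–h: (249 + 16)/1000 = 0.2650.
Expected DCO frequency = 0.1040 × 0.2650 ≈ 0.02756; observed = 16/1000 ≈ 0.01600.
Coefficient of coincidence = 0.01600/0.02756 ≈ 0.581.

0.581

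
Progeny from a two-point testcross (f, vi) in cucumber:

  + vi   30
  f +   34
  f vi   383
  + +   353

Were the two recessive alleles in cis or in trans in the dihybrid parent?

cis

The two most frequent classes are + + (353) and f vi (383); these are the parental (non-recombinant) types.
So the F1 carried + + on one chromosome and f vi on the other — the recessive alleles are on the same chromosome (cis / coupling).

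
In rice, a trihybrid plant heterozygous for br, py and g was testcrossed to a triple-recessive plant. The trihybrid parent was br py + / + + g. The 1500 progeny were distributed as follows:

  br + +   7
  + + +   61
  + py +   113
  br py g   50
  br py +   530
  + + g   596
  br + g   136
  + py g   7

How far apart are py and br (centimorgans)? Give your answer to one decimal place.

17.5 centimorgans

The two rarest classes, br + + and + py g, are the double crossovers. Comparing them with the parentals, only the py allele has switched, so py is the middle locus and the order is br – py – g.
Crossovers in the br–py interval produce the single-crossover classes + py + and br + g (113 + 136 = 249) plus the double crossovers (14).
RF(br–py) = (249 + 14) / 1500 = 263/1500 = 0.1753 → 17.5 centimorgans.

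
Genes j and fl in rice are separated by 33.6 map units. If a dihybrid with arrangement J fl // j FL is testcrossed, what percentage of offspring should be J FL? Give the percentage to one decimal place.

16.8%

A map distance of 33.6 map units corresponds to a recombination frequency of 0.336.
The F1 is J fl / j FL, so J FL is a recombinant gamete class with expected frequency r/2 = 0.336/2 = 0.1680.
That is 0.1680 = 16.8% of the progeny.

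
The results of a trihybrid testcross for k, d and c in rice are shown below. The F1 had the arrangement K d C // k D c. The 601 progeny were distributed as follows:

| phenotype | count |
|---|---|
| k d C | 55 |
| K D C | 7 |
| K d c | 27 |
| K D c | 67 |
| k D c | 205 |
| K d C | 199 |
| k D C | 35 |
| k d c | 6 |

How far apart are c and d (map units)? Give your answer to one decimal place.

12.5 map units

The two rarest classes, K D C and k d c, are the double crossovers. Comparing them with the parentals, only the d allele has switched, so d is the middle locus and the order is k – d – c.
Crossovers in the d–c interval produce the single-crossover classes K d c and k D C (27 + 35 = 62) plus the double crossovers (13).
RF(d–c) = (62 + 13) / 601 = 75/601 = 0.1248 → 12.5 map units.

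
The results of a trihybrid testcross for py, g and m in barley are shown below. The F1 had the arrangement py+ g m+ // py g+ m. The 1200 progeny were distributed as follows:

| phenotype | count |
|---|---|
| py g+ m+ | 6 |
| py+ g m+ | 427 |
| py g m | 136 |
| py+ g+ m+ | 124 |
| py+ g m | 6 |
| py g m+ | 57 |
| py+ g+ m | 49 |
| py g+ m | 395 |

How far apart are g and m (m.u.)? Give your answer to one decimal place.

The two rarest classes, py+ g m and py g+ m+, are the double crossovers. Comparing them with the parentals, only the m allele has switched, so m is the middle locus and the order is g – m – py.
Crossovers in the g–m interval produce the single-crossover classes py+ g+ m+ and py g m (124 + 136 = 260) plus the double crossovers (12).
RF(g–m) = (260 + 12) / 1200 = 272/1200 = 0.2267 → 22.7 m.u.

22.7 m.u.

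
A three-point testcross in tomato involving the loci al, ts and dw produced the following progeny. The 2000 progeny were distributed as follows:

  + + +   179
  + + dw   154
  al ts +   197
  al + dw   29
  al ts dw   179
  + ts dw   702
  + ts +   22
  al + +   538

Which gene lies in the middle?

The two most frequent reciprocal classes, al + + and + ts dw, are the parental types, so the F1 was al + + / + ts dw.
The two rarest classes, al + dw and + ts +, are the double crossovers. Comparing them with the parentals, only the dw allele has switched, so dw is the middle locus and the order is al – dw – ts.

dw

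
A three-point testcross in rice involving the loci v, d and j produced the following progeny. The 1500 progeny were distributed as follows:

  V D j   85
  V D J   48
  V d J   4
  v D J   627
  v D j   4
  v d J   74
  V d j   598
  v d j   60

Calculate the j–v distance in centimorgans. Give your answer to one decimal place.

The two most frequent reciprocal classes, V d j and v D J, are the parental types, so the F1 was V d j / v D J.
The two rarest classes, V d J and v D j, are the double crossovers. Comparing them with the parentals, only the j allele has switched, so j is the middle locus and the order is d – j – v.
Crossovers in the j–v interval produce the single-crossover classes v d j and V D J (60 + 48 = 108) plus the double crossovers (8).
RF(j–v) = (108 + 8) / 1500 = 116/1500 = 0.0773 → 7.7 centimorgans.

7.7 centimorgans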